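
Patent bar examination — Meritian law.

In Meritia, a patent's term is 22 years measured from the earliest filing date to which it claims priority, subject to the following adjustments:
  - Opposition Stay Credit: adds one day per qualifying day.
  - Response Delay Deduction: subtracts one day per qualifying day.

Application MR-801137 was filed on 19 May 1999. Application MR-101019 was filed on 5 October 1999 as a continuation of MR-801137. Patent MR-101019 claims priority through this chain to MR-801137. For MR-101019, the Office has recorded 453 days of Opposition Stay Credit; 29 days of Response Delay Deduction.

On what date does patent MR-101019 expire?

2022-07-17

Earliest priority filing: 19 May 1999.
Base term: 19 May 1999 + 22 years → 19 May 2021.
Opposition Stay Credit: +453 days → 15 August 2022.
Response Delay Deduction: −29 days → 17 July 2022.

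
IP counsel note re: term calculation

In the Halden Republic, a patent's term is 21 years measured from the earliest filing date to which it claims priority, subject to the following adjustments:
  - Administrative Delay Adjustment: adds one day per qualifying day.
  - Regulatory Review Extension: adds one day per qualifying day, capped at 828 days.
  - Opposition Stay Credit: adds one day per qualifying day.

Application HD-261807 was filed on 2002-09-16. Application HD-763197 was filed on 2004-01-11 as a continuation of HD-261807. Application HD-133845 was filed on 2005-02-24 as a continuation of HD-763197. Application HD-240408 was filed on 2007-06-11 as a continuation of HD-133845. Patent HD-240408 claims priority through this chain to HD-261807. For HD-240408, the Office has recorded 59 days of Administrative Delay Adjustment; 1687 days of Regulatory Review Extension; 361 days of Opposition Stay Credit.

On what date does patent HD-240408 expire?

Earliest priority filing: 16 September 2002.
Base term: 16 September 2002 + 21 years → 16 September 2023.
Administrative Delay Adjustment: +59 days → 14 November 2023.
Regulatory Review Extension: 1687 days claimed exceeds the 828-day cap, so +828 days → 19 February 2026.
Opposition Stay Credit: +361 days → 15 February 2027.

2027-02-15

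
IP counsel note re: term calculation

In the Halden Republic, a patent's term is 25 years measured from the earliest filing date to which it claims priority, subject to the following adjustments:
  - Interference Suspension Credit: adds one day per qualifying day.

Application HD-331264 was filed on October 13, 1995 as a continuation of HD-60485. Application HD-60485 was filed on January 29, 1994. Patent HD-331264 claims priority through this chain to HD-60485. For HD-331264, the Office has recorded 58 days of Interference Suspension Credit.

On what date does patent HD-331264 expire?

March 28, 2019

Earliest priority filing: 29 January 1994.
Base term: 29 January 1994 + 25 years → 29 January 2019.
Interference Suspension Credit: +58 days → 28 March 2019.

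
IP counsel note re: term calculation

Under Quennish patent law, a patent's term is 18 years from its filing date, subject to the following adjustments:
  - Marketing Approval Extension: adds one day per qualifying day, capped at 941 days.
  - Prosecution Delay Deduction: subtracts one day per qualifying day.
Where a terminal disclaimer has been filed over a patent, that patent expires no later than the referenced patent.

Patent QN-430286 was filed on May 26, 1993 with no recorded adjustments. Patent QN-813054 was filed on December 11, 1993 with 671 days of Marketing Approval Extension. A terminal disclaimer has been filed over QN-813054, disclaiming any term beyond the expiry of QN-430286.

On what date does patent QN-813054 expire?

Natural term of QN-813054:
  Base: filing + 18 years → 11 December 2011.
  Marketing Approval Extension: 671 days (within the 941-day cap) → +671 days → 12 October 2013.
Expiry of referenced patent QN-430286:
  Base: filing + 18 years → 26 May 2011.
Terminal disclaimer: QN-813054 expires on the earlier of 12 October 2013 and 26 May 2011.

2011-05-26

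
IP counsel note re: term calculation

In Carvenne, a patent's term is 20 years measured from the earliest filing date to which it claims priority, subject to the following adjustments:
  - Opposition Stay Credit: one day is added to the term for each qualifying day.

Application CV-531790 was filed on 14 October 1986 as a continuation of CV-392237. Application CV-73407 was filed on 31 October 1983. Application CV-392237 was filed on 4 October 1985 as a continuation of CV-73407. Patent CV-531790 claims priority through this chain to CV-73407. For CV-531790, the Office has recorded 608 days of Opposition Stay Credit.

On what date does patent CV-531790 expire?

Earliest priority filing: 31 October 1983.
Base term: 31 October 1983 + 20 years → 31 October 2003.
Opposition Stay Credit: +608 days → 30 June 2005.

2005-06-30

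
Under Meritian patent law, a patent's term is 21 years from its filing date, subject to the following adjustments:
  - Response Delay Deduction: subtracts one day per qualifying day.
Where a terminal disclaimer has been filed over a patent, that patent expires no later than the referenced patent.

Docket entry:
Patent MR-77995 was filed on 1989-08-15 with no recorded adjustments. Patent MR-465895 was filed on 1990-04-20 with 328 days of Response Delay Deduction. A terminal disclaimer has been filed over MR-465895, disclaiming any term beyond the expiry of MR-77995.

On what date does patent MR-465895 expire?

Natural term of MR-465895:
  Base: filing + 21 years → 20 April 2011.
  Response Delay Deduction: −328 days → 27 May 2010.
Expiry of referenced patent MR-77995:
  Base: filing + 21 years → 15 August 2010.
Terminal disclaimer: MR-465895 expires on the earlier of 27 May 2010 and 15 August 2010.

May 27, 2010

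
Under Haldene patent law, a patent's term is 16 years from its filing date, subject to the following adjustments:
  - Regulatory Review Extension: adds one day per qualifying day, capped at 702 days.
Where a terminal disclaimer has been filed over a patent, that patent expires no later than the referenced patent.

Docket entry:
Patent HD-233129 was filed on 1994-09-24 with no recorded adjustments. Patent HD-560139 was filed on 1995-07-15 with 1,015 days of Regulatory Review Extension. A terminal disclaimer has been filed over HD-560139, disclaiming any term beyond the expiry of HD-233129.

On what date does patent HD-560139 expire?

Natural term of HD-560139:
  Base: filing + 16 years → 15 July 2011.
  Regulatory Review Extension: 1015 days claimed exceeds the 702-day cap, so +702 days → 16 June 2013.
Expiry of referenced patent HD-233129:
  Base: filing + 16 years → 24 September 2010.
Terminal disclaimer: HD-560139 expires on the earlier of 16 June 2013 and 24 September 2010.

2010-09-24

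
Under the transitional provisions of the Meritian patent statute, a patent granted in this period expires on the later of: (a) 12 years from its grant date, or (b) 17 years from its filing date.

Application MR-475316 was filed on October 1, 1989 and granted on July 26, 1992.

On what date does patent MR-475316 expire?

(a) grant + 12 years → 26 July 2004.
(b) filing + 17 years → 1 October 2006.
Later of the two: 1 October 2006.

2006-10-01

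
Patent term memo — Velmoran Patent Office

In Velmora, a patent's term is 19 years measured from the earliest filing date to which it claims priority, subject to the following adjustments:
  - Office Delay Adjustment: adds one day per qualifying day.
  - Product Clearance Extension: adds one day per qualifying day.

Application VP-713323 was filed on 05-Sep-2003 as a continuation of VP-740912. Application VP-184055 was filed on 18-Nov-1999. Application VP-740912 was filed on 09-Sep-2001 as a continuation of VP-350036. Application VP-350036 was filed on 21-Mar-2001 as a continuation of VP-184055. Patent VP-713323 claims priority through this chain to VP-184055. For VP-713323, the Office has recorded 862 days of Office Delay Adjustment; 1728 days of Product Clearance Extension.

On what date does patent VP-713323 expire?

Earliest priority filing: 18 November 1999.
Base term: 18 November 1999 + 19 years → 18 November 2018.
Office Delay Adjustment: +862 days → 29 March 2021.
Product Clearance Extension: +1728 days → 21 December 2025.

2025-12-21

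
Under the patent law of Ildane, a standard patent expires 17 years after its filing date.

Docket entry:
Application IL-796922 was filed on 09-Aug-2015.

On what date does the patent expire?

2032-08-09

Filing date + 17 years → 9 August 2032.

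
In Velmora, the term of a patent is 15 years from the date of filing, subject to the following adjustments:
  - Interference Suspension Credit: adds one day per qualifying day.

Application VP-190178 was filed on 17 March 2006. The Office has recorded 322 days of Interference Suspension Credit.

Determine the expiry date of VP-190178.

February 2, 2022

Base term: filing date + 15 years → 17 March 2021.
Interference Suspension Credit: +322 days → 2 February 2022.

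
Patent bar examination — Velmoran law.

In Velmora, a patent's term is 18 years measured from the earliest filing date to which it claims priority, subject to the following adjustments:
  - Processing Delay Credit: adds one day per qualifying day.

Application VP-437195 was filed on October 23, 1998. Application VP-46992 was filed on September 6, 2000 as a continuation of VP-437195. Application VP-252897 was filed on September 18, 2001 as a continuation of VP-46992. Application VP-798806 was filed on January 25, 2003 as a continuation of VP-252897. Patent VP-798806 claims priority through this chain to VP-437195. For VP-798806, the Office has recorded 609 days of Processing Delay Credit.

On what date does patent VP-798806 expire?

Earliest priority filing: 23 October 1998.
Base term: 23 October 1998 + 18 years → 23 October 2016.
Processing Delay Credit: +609 days → 24 June 2018.

2018-06-24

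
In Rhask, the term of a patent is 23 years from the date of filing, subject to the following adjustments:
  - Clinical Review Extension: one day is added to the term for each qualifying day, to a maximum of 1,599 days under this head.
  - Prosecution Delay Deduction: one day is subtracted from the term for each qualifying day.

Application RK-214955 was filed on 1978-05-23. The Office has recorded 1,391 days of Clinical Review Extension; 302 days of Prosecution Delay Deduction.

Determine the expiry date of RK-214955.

Base term: filing date + 23 years → 23 May 2001.
Clinical Review Extension: 1391 days (within the 1599-day cap) → +1391 days → 14 March 2005.
Prosecution Delay Deduction: −302 days → 16 May 2004.

May 16, 2004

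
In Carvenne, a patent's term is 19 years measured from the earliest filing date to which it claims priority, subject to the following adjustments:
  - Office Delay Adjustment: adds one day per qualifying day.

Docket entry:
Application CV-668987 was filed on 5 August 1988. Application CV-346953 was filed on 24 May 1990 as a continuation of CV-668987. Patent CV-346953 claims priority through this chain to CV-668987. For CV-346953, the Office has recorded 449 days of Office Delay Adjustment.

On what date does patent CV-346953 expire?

Earliest priority filing: 5 August 1988.
Base term: 5 August 1988 + 19 years → 5 August 2007.
Office Delay Adjustment: +449 days → 27 October 2008.

October 27, 2008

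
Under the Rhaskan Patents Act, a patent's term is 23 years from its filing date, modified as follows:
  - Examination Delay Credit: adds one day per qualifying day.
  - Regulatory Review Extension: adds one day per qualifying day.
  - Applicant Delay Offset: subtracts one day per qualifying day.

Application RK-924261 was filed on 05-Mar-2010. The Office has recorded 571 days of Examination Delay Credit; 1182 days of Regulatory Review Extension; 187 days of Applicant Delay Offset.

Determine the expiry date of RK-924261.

Base term: filing date + 23 years → 5 March 2033.
Examination Delay Credit: +571 days → 27 September 2034.
Regulatory Review Extension: +1182 days → 22 December 2037.
Applicant Delay Offset: −187 days → 18 June 2037.

2037-06-18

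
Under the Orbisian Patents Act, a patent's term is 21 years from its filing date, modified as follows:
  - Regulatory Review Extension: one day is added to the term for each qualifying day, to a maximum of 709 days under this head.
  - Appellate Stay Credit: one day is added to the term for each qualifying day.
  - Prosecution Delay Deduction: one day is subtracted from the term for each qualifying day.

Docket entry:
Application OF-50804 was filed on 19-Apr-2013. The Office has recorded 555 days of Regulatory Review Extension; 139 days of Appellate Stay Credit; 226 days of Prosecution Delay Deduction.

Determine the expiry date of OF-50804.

Base term: filing date + 21 years → 19 April 2034.
Regulatory Review Extension: 555 days (within the 709-day cap) → +555 days → 26 October 2035.
Appellate Stay Credit: +139 days → 13 March 2036.
Prosecution Delay Deduction: −226 days → 31 July 2035.

July 31, 2035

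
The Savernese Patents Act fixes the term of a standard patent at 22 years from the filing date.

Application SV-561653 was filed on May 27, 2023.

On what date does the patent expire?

May 27, 2045

Filing date + 22 years → 27 May 2045.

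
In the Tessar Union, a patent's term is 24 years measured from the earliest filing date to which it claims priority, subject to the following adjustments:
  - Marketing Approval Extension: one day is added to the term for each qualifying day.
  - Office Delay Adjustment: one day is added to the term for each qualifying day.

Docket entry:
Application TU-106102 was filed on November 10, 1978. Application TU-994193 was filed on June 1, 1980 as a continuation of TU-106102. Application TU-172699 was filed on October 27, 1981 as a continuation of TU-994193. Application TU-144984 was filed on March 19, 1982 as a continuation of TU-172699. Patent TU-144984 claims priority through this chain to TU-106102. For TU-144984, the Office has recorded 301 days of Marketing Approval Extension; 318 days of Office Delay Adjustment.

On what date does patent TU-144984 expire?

2004-07-21

Earliest priority filing: 10 November 1978.
Base term: 10 November 1978 + 24 years → 10 November 2002.
Marketing Approval Extension: +301 days → 7 September 2003.
Office Delay Adjustment: +318 days → 21 July 2004.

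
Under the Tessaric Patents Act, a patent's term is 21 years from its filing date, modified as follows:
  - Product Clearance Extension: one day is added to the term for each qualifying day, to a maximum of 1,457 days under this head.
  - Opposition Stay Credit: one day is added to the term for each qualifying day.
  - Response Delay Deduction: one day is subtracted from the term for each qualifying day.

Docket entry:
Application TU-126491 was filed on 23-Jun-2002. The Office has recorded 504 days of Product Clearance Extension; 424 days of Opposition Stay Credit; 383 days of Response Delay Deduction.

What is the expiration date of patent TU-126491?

Base term: filing date + 21 years → 23 June 2023.
Product Clearance Extension: 504 days (within the 1457-day cap) → +504 days → 8 November 2024.
Opposition Stay Credit: +424 days → 6 January 2026.
Response Delay Deduction: −383 days → 19 December 2024.

2024-12-19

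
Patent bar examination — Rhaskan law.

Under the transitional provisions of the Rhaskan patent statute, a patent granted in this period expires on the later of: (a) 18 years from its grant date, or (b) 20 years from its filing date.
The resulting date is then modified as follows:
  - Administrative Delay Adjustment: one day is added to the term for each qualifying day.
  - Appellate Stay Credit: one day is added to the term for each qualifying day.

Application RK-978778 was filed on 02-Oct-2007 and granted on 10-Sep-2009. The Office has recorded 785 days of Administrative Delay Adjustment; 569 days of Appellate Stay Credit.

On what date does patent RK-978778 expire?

June 17, 2031

(a) grant + 18 years → 10 September 2027.
(b) filing + 20 years → 2 October 2027.
Later of the two: 2 October 2027.
Administrative Delay Adjustment: +785 days → 25 November 2029.
Appellate Stay Credit: +569 days → 17 June 2031.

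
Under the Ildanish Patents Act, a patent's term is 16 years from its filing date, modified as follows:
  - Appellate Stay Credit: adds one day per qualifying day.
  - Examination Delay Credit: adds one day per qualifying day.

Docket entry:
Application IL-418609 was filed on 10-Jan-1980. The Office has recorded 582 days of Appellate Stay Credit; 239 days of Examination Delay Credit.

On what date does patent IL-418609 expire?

Base term: filing date + 16 years → 10 January 1996.
Appellate Stay Credit: +582 days → 14 August 1997.
Examination Delay Credit: +239 days → 10 April 1998.

1998-04-10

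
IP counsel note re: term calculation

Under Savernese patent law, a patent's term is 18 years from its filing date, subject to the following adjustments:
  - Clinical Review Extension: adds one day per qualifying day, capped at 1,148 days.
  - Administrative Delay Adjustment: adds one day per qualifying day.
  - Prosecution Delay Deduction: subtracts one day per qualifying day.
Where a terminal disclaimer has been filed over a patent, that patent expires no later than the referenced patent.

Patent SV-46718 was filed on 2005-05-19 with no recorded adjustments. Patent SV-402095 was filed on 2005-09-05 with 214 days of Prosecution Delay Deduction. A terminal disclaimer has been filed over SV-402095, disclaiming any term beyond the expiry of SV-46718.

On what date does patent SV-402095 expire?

2023-02-03

Natural term of SV-402095:
  Base: filing + 18 years → 5 September 2023.
  Prosecution Delay Deduction: −214 days → 3 February 2023.
Expiry of referenced patent SV-46718:
  Base: filing + 18 years → 19 May 2023.
Terminal disclaimer: SV-402095 expires on the earlier of 3 February 2023 and 19 May 2023.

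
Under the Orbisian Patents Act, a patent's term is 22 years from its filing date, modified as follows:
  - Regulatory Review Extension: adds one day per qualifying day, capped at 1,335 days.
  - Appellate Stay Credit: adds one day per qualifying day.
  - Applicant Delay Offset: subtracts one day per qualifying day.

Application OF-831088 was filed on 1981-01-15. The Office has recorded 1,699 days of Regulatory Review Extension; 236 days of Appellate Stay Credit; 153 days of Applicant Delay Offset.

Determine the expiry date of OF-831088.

December 3, 2006

Base term: filing date + 22 years → 15 January 2003.
Regulatory Review Extension: 1699 days claimed exceeds the 1335-day cap, so +1335 days → 11 September 2006.
Appellate Stay Credit: +236 days → 5 May 2007.
Applicant Delay Offset: −153 days → 3 December 2006.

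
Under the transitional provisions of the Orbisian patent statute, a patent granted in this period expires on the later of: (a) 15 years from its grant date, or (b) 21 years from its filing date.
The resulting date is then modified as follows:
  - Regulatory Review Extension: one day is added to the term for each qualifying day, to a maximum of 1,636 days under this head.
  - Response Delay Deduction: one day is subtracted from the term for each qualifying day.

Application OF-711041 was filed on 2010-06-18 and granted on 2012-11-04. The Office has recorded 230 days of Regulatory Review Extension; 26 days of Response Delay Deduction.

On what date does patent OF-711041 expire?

(a) grant + 15 years → 4 November 2027.
(b) filing + 21 years → 18 June 2031.
Later of the two: 18 June 2031.
Regulatory Review Extension: 230 days (within the 1636-day cap) → +230 days → 3 February 2032.
Response Delay Deduction: −26 days → 8 January 2032.

January 8, 2032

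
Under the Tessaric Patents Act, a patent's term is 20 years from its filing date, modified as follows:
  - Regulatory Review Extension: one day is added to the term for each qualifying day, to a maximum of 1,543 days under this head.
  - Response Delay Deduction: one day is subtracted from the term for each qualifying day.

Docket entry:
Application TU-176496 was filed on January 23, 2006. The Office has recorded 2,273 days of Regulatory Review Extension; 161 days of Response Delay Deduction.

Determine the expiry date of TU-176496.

Base term: filing date + 20 years → 23 January 2026.
Regulatory Review Extension: 2273 days claimed exceeds the 1543-day cap, so +1543 days → 15 April 2030.
Response Delay Deduction: −161 days → 5 November 2029.

2029-11-05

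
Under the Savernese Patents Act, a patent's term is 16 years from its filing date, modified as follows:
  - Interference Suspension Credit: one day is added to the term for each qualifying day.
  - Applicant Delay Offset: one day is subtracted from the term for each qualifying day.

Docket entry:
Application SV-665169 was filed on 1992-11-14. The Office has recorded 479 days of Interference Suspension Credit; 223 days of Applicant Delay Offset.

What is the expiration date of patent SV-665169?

Base term: filing date + 16 years → 14 November 2008.
Interference Suspension Credit: +479 days → 8 March 2010.
Applicant Delay Offset: −223 days → 28 July 2009.

2009-07-28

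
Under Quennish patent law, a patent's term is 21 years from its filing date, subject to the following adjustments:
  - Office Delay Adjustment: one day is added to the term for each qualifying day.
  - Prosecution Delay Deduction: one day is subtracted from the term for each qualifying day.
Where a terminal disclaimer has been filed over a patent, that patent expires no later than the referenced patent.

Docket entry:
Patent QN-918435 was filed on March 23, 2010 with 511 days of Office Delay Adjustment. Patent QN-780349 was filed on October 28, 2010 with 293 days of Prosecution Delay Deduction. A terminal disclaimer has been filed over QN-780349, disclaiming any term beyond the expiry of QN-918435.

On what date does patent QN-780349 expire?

Natural term of QN-780349:
  Base: filing + 21 years → 28 October 2031.
  Prosecution Delay Deduction: −293 days → 8 January 2031.
Expiry of referenced patent QN-918435:
  Base: filing + 21 years → 23 March 2031.
  Office Delay Adjustment: +511 days → 15 August 2032.
Terminal disclaimer: QN-780349 expires on the earlier of 8 January 2031 and 15 August 2032.

January 8, 2031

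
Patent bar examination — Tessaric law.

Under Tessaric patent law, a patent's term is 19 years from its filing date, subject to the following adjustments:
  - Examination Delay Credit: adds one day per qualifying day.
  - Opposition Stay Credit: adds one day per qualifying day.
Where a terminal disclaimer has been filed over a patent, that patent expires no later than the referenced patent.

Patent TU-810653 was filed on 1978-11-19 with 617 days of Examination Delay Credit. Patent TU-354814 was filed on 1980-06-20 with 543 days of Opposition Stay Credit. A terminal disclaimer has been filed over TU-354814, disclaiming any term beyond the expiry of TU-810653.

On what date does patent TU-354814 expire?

Natural term of TU-354814:
  Base: filing + 19 years → 20 June 1999.
  Opposition Stay Credit: +543 days → 14 December 2000.
Expiry of referenced patent TU-810653:
  Base: filing + 19 years → 19 November 1997.
  Examination Delay Credit: +617 days → 29 July 1999.
Terminal disclaimer: TU-354814 expires on the earlier of 14 December 2000 and 29 July 1999.

July 29, 1999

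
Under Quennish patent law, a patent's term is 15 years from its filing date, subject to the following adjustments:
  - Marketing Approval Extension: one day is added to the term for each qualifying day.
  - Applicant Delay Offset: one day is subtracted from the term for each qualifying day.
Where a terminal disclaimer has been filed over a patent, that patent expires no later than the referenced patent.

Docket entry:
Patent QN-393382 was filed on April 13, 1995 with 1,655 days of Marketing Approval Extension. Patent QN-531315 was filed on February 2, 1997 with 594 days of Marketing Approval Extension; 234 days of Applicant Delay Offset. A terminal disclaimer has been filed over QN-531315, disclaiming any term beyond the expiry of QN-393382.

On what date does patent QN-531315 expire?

2013-01-27

Natural term of QN-531315:
  Base: filing + 15 years → 2 February 2012.
  Marketing Approval Extension: +594 days → 18 September 2013.
  Applicant Delay Offset: −234 days → 27 January 2013.
Expiry of referenced patent QN-393382:
  Base: filing + 15 years → 13 April 2010.
  Marketing Approval Extension: +1655 days → 24 October 2014.
Terminal disclaimer: QN-531315 expires on the earlier of 27 January 2013 and 24 October 2014.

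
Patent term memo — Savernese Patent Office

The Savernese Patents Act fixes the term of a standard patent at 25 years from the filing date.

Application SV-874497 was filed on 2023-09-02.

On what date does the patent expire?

Filing date + 25 years → 2 September 2048.

2048-09-02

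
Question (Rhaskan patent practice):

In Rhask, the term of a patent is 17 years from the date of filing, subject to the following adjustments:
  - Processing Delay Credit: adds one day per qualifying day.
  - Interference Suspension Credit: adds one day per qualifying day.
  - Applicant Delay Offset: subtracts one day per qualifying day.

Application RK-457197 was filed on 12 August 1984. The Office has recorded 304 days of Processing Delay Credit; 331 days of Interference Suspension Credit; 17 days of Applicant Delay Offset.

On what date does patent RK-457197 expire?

2003-04-22

Base term: filing date + 17 years → 12 August 2001.
Processing Delay Credit: +304 days → 12 June 2002.
Interference Suspension Credit: +331 days → 9 May 2003.
Applicant Delay Offset: −17 days → 22 April 2003.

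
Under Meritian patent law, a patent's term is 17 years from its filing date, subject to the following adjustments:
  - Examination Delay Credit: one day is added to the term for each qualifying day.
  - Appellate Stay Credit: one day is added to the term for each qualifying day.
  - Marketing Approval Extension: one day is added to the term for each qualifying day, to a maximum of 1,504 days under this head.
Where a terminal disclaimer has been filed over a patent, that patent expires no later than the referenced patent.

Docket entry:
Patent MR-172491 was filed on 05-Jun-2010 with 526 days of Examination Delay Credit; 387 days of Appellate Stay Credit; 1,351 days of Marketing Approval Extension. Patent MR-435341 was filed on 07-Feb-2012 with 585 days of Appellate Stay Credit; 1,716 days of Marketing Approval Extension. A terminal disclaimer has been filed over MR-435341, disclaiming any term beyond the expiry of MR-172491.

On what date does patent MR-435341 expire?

August 16, 2033

Natural term of MR-435341:
  Base: filing + 17 years → 7 February 2029.
  Appellate Stay Credit: +585 days → 15 September 2030.
  Marketing Approval Extension: 1716 days claimed exceeds the 1504-day cap, so +1504 days → 28 October 2034.
Expiry of referenced patent MR-172491:
  Base: filing + 17 years → 5 June 2027.
  Examination Delay Credit: +526 days → 12 November 2028.
  Appellate Stay Credit: +387 days → 4 December 2029.
  Marketing Approval Extension: 1351 days (within the 1504-day cap) → +1351 days → 16 August 2033.
Terminal disclaimer: MR-435341 expires on the earlier of 28 October 2034 and 16 August 2033.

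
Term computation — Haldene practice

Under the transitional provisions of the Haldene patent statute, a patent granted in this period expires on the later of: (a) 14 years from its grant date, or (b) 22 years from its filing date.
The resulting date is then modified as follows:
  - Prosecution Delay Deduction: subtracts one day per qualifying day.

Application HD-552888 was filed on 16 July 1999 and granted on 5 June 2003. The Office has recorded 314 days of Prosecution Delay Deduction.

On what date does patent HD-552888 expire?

September 5, 2020

(a) grant + 14 years → 5 June 2017.
(b) filing + 22 years → 16 July 2021.
Later of the two: 16 July 2021.
Prosecution Delay Deduction: −314 days → 5 September 2020.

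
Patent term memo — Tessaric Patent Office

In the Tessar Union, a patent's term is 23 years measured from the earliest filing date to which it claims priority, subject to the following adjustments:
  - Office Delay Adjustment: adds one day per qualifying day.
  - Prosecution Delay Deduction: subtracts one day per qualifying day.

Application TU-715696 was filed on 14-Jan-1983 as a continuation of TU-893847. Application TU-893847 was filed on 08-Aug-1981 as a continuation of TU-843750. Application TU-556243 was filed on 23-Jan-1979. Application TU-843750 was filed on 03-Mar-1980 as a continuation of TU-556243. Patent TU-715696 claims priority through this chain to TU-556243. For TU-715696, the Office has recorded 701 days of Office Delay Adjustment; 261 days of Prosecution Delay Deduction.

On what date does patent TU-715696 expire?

Earliest priority filing: 23 January 1979.
Base term: 23 January 1979 + 23 years → 23 January 2002.
Office Delay Adjustment: +701 days → 25 December 2003.
Prosecution Delay Deduction: −261 days → 8 April 2003.

April 8, 2003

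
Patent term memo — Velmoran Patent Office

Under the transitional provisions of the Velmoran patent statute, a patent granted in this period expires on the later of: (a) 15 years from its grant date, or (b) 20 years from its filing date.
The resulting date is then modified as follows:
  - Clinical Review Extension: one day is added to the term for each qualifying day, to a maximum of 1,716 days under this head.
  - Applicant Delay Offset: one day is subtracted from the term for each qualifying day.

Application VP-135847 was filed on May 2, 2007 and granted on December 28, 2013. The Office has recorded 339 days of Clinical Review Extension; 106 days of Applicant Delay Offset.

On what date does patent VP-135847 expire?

(a) grant + 15 years → 28 December 2028.
(b) filing + 20 years → 2 May 2027.
Later of the two: 28 December 2028.
Clinical Review Extension: 339 days (within the 1716-day cap) → +339 days → 2 December 2029.
Applicant Delay Offset: −106 days → 18 August 2029.

2029-08-18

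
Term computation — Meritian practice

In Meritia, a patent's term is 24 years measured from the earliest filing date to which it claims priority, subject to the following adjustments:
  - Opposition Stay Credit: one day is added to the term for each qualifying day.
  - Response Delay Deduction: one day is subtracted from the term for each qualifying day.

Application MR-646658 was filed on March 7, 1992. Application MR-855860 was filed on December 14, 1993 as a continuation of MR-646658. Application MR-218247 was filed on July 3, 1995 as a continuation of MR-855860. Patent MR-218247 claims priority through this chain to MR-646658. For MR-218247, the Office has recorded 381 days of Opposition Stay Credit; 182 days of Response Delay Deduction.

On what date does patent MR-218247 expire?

Earliest priority filing: 7 March 1992.
Base term: 7 March 1992 + 24 years → 7 March 2016.
Opposition Stay Credit: +381 days → 23 March 2017.
Response Delay Deduction: −182 days → 22 September 2016.

September 22, 2016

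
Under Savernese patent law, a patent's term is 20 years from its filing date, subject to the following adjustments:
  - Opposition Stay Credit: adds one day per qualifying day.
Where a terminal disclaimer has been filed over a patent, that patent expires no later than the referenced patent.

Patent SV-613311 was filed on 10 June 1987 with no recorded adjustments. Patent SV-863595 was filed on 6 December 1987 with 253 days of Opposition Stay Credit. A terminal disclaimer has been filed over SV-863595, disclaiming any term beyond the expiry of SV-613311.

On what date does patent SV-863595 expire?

2007-06-10

Natural term of SV-863595:
  Base: filing + 20 years → 6 December 2007.
  Opposition Stay Credit: +253 days → 15 August 2008.
Expiry of referenced patent SV-613311:
  Base: filing + 20 years → 10 June 2007.
Terminal disclaimer: SV-863595 expires on the earlier of 15 August 2008 and 10 June 2007.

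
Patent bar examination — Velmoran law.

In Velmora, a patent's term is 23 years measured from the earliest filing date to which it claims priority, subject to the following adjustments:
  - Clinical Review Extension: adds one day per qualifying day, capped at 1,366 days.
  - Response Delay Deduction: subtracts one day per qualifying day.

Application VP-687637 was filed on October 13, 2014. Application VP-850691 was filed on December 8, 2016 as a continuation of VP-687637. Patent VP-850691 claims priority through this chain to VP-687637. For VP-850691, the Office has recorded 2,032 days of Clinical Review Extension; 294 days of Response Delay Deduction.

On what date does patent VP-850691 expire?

Earliest priority filing: 13 October 2014.
Base term: 13 October 2014 + 23 years → 13 October 2037.
Clinical Review Extension: 2032 days claimed exceeds the 1366-day cap, so +1366 days → 10 July 2041.
Response Delay Deduction: −294 days → 19 September 2040.

September 19, 2040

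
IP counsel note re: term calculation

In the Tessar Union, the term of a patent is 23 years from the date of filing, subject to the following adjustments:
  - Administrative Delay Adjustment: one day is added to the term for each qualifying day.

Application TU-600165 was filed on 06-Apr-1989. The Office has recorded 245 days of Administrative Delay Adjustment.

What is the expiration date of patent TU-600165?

2012-12-07

Base term: filing date + 23 years → 6 April 2012.
Administrative Delay Adjustment: +245 days → 7 December 2012.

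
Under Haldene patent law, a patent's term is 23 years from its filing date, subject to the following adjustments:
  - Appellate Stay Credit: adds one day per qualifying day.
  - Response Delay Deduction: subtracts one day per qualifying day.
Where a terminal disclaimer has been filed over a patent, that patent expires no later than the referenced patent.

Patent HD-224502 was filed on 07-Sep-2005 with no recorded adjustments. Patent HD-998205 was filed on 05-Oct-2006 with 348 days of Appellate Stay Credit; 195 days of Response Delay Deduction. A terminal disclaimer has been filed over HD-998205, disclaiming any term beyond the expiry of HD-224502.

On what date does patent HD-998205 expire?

Natural term of HD-998205:
  Base: filing + 23 years → 5 October 2029.
  Appellate Stay Credit: +348 days → 18 September 2030.
  Response Delay Deduction: −195 days → 7 March 2030.
Expiry of referenced patent HD-224502:
  Base: filing + 23 years → 7 September 2028.
Terminal disclaimer: HD-998205 expires on the earlier of 7 March 2030 and 7 September 2028.

September 7, 2028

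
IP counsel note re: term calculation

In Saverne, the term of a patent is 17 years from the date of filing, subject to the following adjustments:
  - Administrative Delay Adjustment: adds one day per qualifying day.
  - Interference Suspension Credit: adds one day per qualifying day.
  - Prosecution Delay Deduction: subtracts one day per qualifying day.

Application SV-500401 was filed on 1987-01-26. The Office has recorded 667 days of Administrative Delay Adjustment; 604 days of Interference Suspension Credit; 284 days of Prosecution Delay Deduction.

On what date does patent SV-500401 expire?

2006-10-09

Base term: filing date + 17 years → 26 January 2004.
Administrative Delay Adjustment: +667 days → 23 November 2005.
Interference Suspension Credit: +604 days → 20 July 2007.
Prosecution Delay Deduction: −284 days → 9 October 2006.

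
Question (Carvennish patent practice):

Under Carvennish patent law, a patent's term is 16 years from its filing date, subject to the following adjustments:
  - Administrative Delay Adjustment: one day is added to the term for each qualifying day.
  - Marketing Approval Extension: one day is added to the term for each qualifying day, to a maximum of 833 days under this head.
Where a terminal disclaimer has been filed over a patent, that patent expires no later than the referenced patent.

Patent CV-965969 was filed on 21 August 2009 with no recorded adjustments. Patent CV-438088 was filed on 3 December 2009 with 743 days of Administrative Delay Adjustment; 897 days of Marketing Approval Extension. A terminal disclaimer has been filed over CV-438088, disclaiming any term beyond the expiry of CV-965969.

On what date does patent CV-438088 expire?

Natural term of CV-438088:
  Base: filing + 16 years → 3 December 2025.
  Administrative Delay Adjustment: +743 days → 16 December 2027.
  Marketing Approval Extension: 897 days claimed exceeds the 833-day cap, so +833 days → 28 March 2030.
Expiry of referenced patent CV-965969:
  Base: filing + 16 years → 21 August 2025.
Terminal disclaimer: CV-438088 expires on the earlier of 28 March 2030 and 21 August 2025.

August 21, 2025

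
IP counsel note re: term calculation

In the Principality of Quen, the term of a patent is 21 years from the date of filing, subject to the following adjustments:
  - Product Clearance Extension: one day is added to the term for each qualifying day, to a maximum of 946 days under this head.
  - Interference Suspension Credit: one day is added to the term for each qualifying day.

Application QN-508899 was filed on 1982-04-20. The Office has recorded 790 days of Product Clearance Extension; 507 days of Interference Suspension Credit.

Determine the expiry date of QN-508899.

Base term: filing date + 21 years → 20 April 2003.
Product Clearance Extension: 790 days (within the 946-day cap) → +790 days → 18 June 2005.
Interference Suspension Credit: +507 days → 7 November 2006.

November 7, 2006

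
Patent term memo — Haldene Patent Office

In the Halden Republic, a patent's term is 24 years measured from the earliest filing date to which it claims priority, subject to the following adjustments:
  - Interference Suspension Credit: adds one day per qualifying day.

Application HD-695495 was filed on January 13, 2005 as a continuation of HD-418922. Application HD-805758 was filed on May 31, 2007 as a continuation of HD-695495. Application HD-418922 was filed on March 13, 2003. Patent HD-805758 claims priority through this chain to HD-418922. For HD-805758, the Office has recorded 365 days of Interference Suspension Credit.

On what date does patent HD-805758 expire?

Earliest priority filing: 13 March 2003.
Base term: 13 March 2003 + 24 years → 13 March 2027.
Interference Suspension Credit: +365 days → 12 March 2028.

March 12, 2028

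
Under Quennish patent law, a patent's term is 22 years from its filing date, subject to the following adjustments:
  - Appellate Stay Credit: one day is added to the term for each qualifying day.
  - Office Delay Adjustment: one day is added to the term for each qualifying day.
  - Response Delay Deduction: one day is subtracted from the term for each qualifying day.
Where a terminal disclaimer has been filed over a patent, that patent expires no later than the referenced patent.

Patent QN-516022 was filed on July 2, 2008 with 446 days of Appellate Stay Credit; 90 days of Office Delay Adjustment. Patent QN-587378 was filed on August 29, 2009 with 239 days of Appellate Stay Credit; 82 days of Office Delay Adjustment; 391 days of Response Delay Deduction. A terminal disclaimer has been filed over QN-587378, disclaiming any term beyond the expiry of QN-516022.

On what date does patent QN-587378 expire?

2031-06-20

Natural term of QN-587378:
  Base: filing + 22 years → 29 August 2031.
  Appellate Stay Credit: +239 days → 24 April 2032.
  Office Delay Adjustment: +82 days → 15 July 2032.
  Response Delay Deduction: −391 days → 20 June 2031.
Expiry of referenced patent QN-516022:
  Base: filing + 22 years → 2 July 2030.
  Appellate Stay Credit: +446 days → 21 September 2031.
  Office Delay Adjustment: +90 days → 20 December 2031.
Terminal disclaimer: QN-587378 expires on the earlier of 20 June 2031 and 20 December 2031.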